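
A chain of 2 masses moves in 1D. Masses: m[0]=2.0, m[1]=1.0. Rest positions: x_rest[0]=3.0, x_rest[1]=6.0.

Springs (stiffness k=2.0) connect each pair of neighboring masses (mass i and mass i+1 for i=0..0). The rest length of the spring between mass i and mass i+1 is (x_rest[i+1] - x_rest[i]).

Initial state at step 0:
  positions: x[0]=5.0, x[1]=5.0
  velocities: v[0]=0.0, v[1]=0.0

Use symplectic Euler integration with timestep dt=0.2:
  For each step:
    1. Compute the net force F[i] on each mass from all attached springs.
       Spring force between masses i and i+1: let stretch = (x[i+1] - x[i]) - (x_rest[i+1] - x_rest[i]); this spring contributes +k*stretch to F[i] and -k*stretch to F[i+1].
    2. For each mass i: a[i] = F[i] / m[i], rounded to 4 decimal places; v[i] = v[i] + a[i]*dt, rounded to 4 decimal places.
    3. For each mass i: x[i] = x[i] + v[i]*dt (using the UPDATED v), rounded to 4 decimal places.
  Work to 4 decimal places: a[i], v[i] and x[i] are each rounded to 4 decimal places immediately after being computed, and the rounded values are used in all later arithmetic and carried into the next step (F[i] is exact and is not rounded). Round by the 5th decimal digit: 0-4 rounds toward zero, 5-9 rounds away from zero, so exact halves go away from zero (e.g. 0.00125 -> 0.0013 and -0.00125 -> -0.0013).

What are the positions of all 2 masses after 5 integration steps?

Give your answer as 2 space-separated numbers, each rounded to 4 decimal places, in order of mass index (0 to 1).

Step 0: x=[5.0000 5.0000] v=[0.0000 0.0000]
Step 1: x=[4.8800 5.2400] v=[-0.6000 1.2000]
Step 2: x=[4.6544 5.6912] v=[-1.1280 2.2560]
Step 3: x=[4.3503 6.2995] v=[-1.5206 3.0413]
Step 4: x=[4.0041 6.9918] v=[-1.7308 3.4616]
Step 5: x=[3.6574 7.6851] v=[-1.7333 3.4665]

Answer: 3.6574 7.6851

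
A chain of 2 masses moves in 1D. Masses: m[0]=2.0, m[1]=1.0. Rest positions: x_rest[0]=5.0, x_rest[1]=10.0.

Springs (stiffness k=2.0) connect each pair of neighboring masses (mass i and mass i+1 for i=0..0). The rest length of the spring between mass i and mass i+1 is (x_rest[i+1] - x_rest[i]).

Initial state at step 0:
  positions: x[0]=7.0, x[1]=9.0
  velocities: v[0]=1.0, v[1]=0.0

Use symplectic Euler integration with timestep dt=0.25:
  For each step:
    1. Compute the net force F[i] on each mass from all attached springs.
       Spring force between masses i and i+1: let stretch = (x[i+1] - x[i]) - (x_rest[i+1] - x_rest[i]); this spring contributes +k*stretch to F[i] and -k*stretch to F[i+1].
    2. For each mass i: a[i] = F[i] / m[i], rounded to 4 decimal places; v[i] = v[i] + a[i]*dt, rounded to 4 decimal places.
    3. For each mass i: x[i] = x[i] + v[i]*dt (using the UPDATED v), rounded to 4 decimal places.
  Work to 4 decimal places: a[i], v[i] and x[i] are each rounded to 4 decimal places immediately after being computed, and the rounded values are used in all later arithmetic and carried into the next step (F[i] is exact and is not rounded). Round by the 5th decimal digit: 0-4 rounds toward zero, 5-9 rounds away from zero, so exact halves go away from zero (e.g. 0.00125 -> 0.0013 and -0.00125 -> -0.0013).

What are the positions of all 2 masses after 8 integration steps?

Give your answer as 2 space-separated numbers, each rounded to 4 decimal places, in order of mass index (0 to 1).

Step 0: x=[7.0000 9.0000] v=[1.0000 0.0000]
Step 1: x=[7.0625 9.3750] v=[0.2500 1.5000]
Step 2: x=[6.9570 10.0860] v=[-0.4219 2.8438]
Step 3: x=[6.7346 11.0308] v=[-0.8897 3.7793]
Step 4: x=[6.4682 12.0636] v=[-1.0657 4.1312]
Step 5: x=[6.2390 13.0220] v=[-0.9169 3.8335]
Step 6: x=[6.1212 13.7575] v=[-0.4712 2.9420]
Step 7: x=[6.1682 14.1635] v=[0.1879 1.6239]
Step 8: x=[6.4024 14.1951] v=[0.9367 0.1263]

Answer: 6.4024 14.1951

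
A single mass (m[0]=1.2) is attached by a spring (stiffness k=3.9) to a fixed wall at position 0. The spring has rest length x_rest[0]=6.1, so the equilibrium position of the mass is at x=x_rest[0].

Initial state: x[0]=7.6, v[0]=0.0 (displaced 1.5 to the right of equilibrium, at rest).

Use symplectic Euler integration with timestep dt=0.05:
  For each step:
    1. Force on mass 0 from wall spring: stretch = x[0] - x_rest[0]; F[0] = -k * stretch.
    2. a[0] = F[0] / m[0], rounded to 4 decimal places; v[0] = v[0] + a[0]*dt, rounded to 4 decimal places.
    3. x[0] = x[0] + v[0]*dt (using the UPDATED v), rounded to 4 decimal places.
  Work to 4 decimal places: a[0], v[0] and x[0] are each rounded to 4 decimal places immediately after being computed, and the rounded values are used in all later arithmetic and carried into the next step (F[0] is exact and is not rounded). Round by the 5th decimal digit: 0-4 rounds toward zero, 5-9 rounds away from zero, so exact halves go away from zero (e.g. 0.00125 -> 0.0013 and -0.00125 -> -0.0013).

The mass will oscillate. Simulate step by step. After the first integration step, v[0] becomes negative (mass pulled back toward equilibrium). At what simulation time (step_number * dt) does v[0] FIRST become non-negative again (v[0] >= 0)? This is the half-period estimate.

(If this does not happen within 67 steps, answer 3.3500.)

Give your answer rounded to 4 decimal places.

Answer: 1.7500

Derivation:
Step 0: x=[7.6000] v=[0.0000]
Step 1: x=[7.5878] v=[-0.2438]
Step 2: x=[7.5635] v=[-0.4856]
Step 3: x=[7.5273] v=[-0.7234]
Step 4: x=[7.4795] v=[-0.9553]
Step 5: x=[7.4205] v=[-1.1795]
Step 6: x=[7.3508] v=[-1.3941]
Step 7: x=[7.2709] v=[-1.5974]
Step 8: x=[7.1815] v=[-1.7877]
Step 9: x=[7.0833] v=[-1.9634]
Step 10: x=[6.9771] v=[-2.1232]
Step 11: x=[6.8638] v=[-2.2657]
Step 12: x=[6.7443] v=[-2.3898]
Step 13: x=[6.6196] v=[-2.4945]
Step 14: x=[6.4907] v=[-2.5789]
Step 15: x=[6.3586] v=[-2.6424]
Step 16: x=[6.2244] v=[-2.6844]
Step 17: x=[6.0892] v=[-2.7046]
Step 18: x=[5.9541] v=[-2.7028]
Step 19: x=[5.8201] v=[-2.6791]
Step 20: x=[5.6884] v=[-2.6336]
Step 21: x=[5.5601] v=[-2.5667]
Step 22: x=[5.4362] v=[-2.4790]
Step 23: x=[5.3176] v=[-2.3711]
Step 24: x=[5.2054] v=[-2.2440]
Step 25: x=[5.1005] v=[-2.0986]
Step 26: x=[5.0037] v=[-1.9362]
Step 27: x=[4.9158] v=[-1.7581]
Step 28: x=[4.8375] v=[-1.5657]
Step 29: x=[4.7695] v=[-1.3605]
Step 30: x=[4.7123] v=[-1.1443]
Step 31: x=[4.6664] v=[-0.9188]
Step 32: x=[4.6321] v=[-0.6858]
Step 33: x=[4.6097] v=[-0.4473]
Step 34: x=[4.5994] v=[-0.2051]
Step 35: x=[4.6013] v=[0.0388]
First v>=0 after going negative at step 35, time=1.7500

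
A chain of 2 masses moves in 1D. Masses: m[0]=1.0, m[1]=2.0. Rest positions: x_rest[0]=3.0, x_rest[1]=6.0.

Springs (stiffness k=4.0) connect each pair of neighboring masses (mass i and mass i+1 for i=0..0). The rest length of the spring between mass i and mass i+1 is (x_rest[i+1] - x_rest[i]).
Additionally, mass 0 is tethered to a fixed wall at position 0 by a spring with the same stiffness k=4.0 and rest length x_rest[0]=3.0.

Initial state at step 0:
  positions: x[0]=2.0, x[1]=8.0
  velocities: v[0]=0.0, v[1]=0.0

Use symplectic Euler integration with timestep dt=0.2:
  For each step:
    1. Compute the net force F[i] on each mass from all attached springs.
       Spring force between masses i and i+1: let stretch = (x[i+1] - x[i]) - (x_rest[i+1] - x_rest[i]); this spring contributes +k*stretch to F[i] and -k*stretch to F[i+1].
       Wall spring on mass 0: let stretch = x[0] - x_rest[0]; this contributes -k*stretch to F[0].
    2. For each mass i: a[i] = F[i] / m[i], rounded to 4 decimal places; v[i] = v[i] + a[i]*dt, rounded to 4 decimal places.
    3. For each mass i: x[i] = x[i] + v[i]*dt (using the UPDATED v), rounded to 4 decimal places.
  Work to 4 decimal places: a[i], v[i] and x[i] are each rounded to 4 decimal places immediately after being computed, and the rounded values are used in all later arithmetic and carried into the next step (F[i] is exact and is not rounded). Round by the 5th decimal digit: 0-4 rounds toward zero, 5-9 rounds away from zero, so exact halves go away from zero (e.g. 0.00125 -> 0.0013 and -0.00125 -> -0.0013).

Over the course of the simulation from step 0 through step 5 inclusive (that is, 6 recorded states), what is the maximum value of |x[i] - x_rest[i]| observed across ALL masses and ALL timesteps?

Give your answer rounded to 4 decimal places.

Step 0: x=[2.0000 8.0000] v=[0.0000 0.0000]
Step 1: x=[2.6400 7.7600] v=[3.2000 -1.2000]
Step 2: x=[3.6768 7.3504] v=[5.1840 -2.0480]
Step 3: x=[4.7131 6.8869] v=[5.1814 -2.3174]
Step 4: x=[5.3431 6.4895] v=[3.1500 -1.9869]
Step 5: x=[5.3016 6.2404] v=[-0.2074 -1.2455]
Max displacement = 2.3431

Answer: 2.3431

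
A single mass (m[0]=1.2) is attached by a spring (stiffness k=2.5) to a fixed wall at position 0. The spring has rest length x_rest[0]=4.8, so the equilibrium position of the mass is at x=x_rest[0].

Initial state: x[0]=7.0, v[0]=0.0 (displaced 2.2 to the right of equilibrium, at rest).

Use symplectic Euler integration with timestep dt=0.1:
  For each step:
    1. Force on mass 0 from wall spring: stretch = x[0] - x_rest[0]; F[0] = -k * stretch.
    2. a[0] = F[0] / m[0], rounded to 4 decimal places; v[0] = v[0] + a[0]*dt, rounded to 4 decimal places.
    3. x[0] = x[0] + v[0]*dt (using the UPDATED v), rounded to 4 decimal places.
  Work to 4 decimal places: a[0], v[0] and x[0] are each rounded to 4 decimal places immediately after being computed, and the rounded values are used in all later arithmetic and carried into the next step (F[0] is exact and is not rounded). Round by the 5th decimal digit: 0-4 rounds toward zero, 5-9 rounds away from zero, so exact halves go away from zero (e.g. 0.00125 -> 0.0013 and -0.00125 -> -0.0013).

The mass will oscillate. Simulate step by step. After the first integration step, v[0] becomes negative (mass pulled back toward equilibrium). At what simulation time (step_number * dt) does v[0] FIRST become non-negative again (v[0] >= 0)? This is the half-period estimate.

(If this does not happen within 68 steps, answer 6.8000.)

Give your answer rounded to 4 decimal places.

Answer: 2.2000

Derivation:
Step 0: x=[7.0000] v=[0.0000]
Step 1: x=[6.9542] v=[-0.4583]
Step 2: x=[6.8635] v=[-0.9071]
Step 3: x=[6.7298] v=[-1.3370]
Step 4: x=[6.5559] v=[-1.7390]
Step 5: x=[6.3454] v=[-2.1048]
Step 6: x=[6.1027] v=[-2.4268]
Step 7: x=[5.8329] v=[-2.6982]
Step 8: x=[5.5416] v=[-2.9134]
Step 9: x=[5.2348] v=[-3.0679]
Step 10: x=[4.9190] v=[-3.1585]
Step 11: x=[4.6007] v=[-3.1833]
Step 12: x=[4.2865] v=[-3.1418]
Step 13: x=[3.9830] v=[-3.0348]
Step 14: x=[3.6965] v=[-2.8646]
Step 15: x=[3.4330] v=[-2.6347]
Step 16: x=[3.1980] v=[-2.3499]
Step 17: x=[2.9964] v=[-2.0162]
Step 18: x=[2.8324] v=[-1.6405]
Step 19: x=[2.7093] v=[-1.2306]
Step 20: x=[2.6298] v=[-0.7950]
Step 21: x=[2.5955] v=[-0.3429]
Step 22: x=[2.6071] v=[0.1164]
First v>=0 after going negative at step 22, time=2.2000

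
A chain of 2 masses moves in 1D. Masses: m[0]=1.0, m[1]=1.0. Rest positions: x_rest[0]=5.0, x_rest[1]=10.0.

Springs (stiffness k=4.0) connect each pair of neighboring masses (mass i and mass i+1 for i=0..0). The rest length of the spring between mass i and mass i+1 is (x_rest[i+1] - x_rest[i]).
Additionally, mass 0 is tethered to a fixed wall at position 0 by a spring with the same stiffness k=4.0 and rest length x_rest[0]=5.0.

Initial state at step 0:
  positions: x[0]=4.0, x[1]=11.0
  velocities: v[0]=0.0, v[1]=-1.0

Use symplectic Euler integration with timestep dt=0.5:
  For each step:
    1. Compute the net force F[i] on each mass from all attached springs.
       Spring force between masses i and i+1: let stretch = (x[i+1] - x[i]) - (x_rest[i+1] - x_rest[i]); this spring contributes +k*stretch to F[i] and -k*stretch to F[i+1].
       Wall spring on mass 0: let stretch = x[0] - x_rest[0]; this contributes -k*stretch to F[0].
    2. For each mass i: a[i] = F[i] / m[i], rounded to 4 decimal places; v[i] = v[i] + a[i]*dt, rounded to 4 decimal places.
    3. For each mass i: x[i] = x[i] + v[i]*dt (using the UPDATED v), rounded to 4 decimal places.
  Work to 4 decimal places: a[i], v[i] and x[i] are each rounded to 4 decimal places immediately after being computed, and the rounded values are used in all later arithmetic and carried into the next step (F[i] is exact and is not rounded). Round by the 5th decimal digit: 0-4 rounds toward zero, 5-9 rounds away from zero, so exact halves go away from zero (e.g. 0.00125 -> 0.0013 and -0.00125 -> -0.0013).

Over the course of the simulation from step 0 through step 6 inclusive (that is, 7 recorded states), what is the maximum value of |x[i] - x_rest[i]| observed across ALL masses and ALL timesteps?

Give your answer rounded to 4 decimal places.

Step 0: x=[4.0000 11.0000] v=[0.0000 -1.0000]
Step 1: x=[7.0000 8.5000] v=[6.0000 -5.0000]
Step 2: x=[4.5000 9.5000] v=[-5.0000 2.0000]
Step 3: x=[2.5000 10.5000] v=[-4.0000 2.0000]
Step 4: x=[6.0000 8.5000] v=[7.0000 -4.0000]
Step 5: x=[6.0000 9.0000] v=[0.0000 1.0000]
Step 6: x=[3.0000 11.5000] v=[-6.0000 5.0000]
Max displacement = 2.5000

Answer: 2.5000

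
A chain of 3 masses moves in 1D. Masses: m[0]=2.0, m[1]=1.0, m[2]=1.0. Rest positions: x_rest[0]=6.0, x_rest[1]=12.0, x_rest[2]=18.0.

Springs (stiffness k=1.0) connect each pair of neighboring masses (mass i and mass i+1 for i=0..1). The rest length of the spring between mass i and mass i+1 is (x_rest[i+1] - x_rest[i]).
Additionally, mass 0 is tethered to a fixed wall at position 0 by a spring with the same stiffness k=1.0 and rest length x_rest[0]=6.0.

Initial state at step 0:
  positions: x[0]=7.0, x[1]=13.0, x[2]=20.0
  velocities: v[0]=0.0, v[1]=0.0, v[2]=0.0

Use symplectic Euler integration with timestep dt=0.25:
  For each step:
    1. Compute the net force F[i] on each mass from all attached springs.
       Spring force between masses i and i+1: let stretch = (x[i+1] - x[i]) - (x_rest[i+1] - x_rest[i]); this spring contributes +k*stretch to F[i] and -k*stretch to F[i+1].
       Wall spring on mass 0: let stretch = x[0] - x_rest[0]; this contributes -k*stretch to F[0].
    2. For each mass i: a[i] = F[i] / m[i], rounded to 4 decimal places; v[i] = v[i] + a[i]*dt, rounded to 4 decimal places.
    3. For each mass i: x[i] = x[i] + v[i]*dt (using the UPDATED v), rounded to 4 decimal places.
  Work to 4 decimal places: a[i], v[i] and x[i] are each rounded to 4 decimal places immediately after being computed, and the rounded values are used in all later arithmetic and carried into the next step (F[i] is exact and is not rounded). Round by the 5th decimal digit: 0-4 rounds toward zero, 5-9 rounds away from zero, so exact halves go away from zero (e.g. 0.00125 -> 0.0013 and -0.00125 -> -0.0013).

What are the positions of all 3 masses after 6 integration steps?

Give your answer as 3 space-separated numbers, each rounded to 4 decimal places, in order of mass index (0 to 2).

Answer: 6.5660 13.5421 19.1318

Derivation:
Step 0: x=[7.0000 13.0000 20.0000] v=[0.0000 0.0000 0.0000]
Step 1: x=[6.9688 13.0625 19.9375] v=[-0.1250 0.2500 -0.2500]
Step 2: x=[6.9102 13.1738 19.8203] v=[-0.2344 0.4453 -0.4688]
Step 3: x=[6.8314 13.3091 19.6627] v=[-0.3152 0.5410 -0.6304]
Step 4: x=[6.7416 13.4366 19.4830] v=[-0.3594 0.5100 -0.7188]
Step 5: x=[6.6503 13.5236 19.3004] v=[-0.3652 0.3479 -0.7304]
Step 6: x=[6.5660 13.5421 19.1318] v=[-0.3373 0.0738 -0.6746]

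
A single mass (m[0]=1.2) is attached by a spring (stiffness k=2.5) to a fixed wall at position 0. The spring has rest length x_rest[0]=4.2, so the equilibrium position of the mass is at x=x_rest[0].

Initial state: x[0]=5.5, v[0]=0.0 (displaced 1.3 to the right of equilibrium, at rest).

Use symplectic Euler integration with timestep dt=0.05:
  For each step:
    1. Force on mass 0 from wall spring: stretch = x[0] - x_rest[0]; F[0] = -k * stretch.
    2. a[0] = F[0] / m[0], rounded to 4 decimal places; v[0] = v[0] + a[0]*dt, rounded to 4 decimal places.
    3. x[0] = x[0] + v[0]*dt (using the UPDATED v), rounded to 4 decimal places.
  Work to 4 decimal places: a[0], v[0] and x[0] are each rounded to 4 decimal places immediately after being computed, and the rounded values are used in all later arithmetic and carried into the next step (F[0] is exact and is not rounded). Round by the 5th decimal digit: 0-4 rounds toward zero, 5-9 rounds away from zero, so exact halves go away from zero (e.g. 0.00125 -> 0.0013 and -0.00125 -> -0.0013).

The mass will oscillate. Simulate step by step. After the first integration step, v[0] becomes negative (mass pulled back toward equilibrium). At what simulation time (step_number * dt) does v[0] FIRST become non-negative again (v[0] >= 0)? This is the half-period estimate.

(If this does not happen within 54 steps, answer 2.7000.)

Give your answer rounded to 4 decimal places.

Step 0: x=[5.5000] v=[0.0000]
Step 1: x=[5.4932] v=[-0.1354]
Step 2: x=[5.4797] v=[-0.2701]
Step 3: x=[5.4595] v=[-0.4034]
Step 4: x=[5.4328] v=[-0.5346]
Step 5: x=[5.3997] v=[-0.6630]
Step 6: x=[5.3603] v=[-0.7880]
Step 7: x=[5.3149] v=[-0.9089]
Step 8: x=[5.2637] v=[-1.0250]
Step 9: x=[5.2069] v=[-1.1358]
Step 10: x=[5.1449] v=[-1.2407]
Step 11: x=[5.0779] v=[-1.3391]
Step 12: x=[5.0064] v=[-1.4306]
Step 13: x=[4.9307] v=[-1.5146]
Step 14: x=[4.8512] v=[-1.5907]
Step 15: x=[4.7683] v=[-1.6585]
Step 16: x=[4.6824] v=[-1.7177]
Step 17: x=[4.5940] v=[-1.7680]
Step 18: x=[4.5036] v=[-1.8090]
Step 19: x=[4.4116] v=[-1.8406]
Step 20: x=[4.3185] v=[-1.8626]
Step 21: x=[4.2248] v=[-1.8749]
Step 22: x=[4.1309] v=[-1.8775]
Step 23: x=[4.0374] v=[-1.8703]
Step 24: x=[3.9447] v=[-1.8534]
Step 25: x=[3.8534] v=[-1.8268]
Step 26: x=[3.7639] v=[-1.7907]
Step 27: x=[3.6766] v=[-1.7453]
Step 28: x=[3.5921] v=[-1.6908]
Step 29: x=[3.5107] v=[-1.6275]
Step 30: x=[3.4329] v=[-1.5557]
Step 31: x=[3.3591] v=[-1.4758]
Step 32: x=[3.2897] v=[-1.3882]
Step 33: x=[3.2250] v=[-1.2934]
Step 34: x=[3.1654] v=[-1.1918]
Step 35: x=[3.1112] v=[-1.0840]
Step 36: x=[3.0627] v=[-0.9706]
Step 37: x=[3.0201] v=[-0.8521]
Step 38: x=[2.9836] v=[-0.7292]
Step 39: x=[2.9535] v=[-0.6025]
Step 40: x=[2.9299] v=[-0.4727]
Step 41: x=[2.9129] v=[-0.3404]
Step 42: x=[2.9026] v=[-0.2063]
Step 43: x=[2.8990] v=[-0.0712]
Step 44: x=[2.9022] v=[0.0643]
First v>=0 after going negative at step 44, time=2.2000

Answer: 2.2000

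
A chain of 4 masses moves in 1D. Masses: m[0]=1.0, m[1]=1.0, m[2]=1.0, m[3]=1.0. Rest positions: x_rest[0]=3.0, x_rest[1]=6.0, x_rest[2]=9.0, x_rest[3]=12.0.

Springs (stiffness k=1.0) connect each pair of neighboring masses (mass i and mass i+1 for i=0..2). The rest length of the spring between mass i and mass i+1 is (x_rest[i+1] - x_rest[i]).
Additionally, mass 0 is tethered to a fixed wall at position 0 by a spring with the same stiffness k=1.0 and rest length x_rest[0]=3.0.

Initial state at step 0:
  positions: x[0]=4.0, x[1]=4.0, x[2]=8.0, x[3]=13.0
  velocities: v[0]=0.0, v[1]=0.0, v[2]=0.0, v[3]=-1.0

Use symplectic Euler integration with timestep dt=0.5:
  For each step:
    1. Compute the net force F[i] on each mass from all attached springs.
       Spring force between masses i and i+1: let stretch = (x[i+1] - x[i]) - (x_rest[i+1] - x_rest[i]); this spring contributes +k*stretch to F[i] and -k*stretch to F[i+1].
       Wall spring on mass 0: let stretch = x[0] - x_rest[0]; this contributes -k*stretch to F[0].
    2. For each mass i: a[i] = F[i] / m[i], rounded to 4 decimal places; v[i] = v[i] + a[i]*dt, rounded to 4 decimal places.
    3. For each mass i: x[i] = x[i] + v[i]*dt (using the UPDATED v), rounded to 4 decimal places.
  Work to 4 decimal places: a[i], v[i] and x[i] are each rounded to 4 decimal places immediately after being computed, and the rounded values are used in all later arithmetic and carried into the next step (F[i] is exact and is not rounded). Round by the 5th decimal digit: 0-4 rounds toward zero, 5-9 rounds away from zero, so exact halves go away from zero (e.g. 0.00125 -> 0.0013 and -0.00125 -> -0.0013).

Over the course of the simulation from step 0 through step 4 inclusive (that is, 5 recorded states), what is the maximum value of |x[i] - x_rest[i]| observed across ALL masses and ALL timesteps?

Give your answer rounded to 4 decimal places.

Answer: 2.6211

Derivation:
Step 0: x=[4.0000 4.0000 8.0000 13.0000] v=[0.0000 0.0000 0.0000 -1.0000]
Step 1: x=[3.0000 5.0000 8.2500 12.0000] v=[-2.0000 2.0000 0.5000 -2.0000]
Step 2: x=[1.7500 6.3125 8.6250 10.8125] v=[-2.5000 2.6250 0.7500 -2.3750]
Step 3: x=[1.2031 7.0625 8.9688 9.8281] v=[-1.0938 1.5000 0.6875 -1.9688]
Step 4: x=[1.8203 6.8242 9.0508 9.3789] v=[1.2344 -0.4766 0.1640 -0.8985]
Max displacement = 2.6211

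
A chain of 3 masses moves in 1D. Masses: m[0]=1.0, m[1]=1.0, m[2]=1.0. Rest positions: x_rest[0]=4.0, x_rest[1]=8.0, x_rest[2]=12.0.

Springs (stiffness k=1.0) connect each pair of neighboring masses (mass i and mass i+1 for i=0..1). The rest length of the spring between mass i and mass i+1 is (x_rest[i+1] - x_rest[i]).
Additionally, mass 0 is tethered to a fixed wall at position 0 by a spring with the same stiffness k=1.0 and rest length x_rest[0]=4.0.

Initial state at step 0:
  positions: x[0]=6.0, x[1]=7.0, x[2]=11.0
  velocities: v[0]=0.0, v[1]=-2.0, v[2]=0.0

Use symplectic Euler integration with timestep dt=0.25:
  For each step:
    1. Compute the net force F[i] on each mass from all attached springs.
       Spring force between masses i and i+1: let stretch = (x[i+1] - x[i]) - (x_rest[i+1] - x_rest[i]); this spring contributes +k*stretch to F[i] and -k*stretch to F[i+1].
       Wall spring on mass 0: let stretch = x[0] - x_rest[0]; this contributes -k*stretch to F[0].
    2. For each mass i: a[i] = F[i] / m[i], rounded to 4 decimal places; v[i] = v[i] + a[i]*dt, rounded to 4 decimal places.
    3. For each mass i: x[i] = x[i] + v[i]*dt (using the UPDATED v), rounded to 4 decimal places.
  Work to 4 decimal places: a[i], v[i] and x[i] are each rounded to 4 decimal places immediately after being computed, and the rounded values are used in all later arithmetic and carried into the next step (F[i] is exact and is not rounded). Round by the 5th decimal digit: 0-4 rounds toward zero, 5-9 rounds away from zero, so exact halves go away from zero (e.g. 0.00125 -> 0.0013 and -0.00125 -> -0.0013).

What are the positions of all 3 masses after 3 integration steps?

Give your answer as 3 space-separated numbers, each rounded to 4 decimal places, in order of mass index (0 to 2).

Answer: 4.2527 6.6577 10.9361

Derivation:
Step 0: x=[6.0000 7.0000 11.0000] v=[0.0000 -2.0000 0.0000]
Step 1: x=[5.6875 6.6875 11.0000] v=[-1.2500 -1.2500 0.0000]
Step 2: x=[5.0820 6.5820 10.9805] v=[-2.4219 -0.4219 -0.0781]
Step 3: x=[4.2527 6.6577 10.9361] v=[-3.3174 0.3027 -0.1777]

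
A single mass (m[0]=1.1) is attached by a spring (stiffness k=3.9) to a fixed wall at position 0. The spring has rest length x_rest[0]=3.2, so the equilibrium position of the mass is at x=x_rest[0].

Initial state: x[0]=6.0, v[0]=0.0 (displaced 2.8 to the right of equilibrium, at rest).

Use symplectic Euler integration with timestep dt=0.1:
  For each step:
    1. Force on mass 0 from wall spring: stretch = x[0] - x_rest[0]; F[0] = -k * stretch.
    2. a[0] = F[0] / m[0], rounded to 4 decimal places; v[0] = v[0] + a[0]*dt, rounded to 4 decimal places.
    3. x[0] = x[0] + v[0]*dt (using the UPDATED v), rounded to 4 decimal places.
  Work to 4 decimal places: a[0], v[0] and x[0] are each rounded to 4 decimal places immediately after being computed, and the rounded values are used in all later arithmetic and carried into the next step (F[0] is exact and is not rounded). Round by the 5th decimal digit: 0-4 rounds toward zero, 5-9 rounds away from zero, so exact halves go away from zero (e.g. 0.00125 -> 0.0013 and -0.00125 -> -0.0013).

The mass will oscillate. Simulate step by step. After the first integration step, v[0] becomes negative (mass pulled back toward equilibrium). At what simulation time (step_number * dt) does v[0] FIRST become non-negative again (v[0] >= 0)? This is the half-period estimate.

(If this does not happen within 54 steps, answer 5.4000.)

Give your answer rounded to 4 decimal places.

Answer: 1.7000

Derivation:
Step 0: x=[6.0000] v=[0.0000]
Step 1: x=[5.9007] v=[-0.9927]
Step 2: x=[5.7057] v=[-1.9502]
Step 3: x=[5.4218] v=[-2.8386]
Step 4: x=[5.0592] v=[-3.6263]
Step 5: x=[4.6307] v=[-4.2855]
Step 6: x=[4.1514] v=[-4.7928]
Step 7: x=[3.6384] v=[-5.1301]
Step 8: x=[3.1099] v=[-5.2855]
Step 9: x=[2.5845] v=[-5.2536]
Step 10: x=[2.0810] v=[-5.0354]
Step 11: x=[1.6171] v=[-4.6387]
Step 12: x=[1.2094] v=[-4.0775]
Step 13: x=[0.8722] v=[-3.3717]
Step 14: x=[0.6176] v=[-2.5464]
Step 15: x=[0.4545] v=[-1.6308]
Step 16: x=[0.3888] v=[-0.6574]
Step 17: x=[0.4227] v=[0.3393]
First v>=0 after going negative at step 17, time=1.7000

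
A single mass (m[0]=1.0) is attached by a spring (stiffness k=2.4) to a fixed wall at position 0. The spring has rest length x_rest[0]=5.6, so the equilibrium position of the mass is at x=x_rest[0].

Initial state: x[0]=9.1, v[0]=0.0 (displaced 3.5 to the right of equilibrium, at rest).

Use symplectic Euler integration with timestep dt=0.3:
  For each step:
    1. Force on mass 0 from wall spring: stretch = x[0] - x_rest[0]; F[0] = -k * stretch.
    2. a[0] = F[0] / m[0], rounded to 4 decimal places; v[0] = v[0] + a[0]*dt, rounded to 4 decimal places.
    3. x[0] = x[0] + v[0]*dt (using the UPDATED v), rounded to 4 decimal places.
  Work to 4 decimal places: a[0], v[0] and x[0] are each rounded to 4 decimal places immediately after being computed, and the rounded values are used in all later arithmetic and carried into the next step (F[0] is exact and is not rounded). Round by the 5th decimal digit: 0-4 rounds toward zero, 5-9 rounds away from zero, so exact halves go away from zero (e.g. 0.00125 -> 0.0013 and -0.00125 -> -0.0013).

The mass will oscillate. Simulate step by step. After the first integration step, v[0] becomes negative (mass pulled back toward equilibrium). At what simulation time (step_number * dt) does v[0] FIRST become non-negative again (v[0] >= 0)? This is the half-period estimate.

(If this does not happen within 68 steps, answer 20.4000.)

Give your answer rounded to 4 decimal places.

Step 0: x=[9.1000] v=[0.0000]
Step 1: x=[8.3440] v=[-2.5200]
Step 2: x=[6.9953] v=[-4.4957]
Step 3: x=[5.3452] v=[-5.5003]
Step 4: x=[3.7501] v=[-5.3169]
Step 5: x=[2.5546] v=[-3.9850]
Step 6: x=[2.0169] v=[-1.7923]
Step 7: x=[2.2532] v=[0.7875]
First v>=0 after going negative at step 7, time=2.1000

Answer: 2.1000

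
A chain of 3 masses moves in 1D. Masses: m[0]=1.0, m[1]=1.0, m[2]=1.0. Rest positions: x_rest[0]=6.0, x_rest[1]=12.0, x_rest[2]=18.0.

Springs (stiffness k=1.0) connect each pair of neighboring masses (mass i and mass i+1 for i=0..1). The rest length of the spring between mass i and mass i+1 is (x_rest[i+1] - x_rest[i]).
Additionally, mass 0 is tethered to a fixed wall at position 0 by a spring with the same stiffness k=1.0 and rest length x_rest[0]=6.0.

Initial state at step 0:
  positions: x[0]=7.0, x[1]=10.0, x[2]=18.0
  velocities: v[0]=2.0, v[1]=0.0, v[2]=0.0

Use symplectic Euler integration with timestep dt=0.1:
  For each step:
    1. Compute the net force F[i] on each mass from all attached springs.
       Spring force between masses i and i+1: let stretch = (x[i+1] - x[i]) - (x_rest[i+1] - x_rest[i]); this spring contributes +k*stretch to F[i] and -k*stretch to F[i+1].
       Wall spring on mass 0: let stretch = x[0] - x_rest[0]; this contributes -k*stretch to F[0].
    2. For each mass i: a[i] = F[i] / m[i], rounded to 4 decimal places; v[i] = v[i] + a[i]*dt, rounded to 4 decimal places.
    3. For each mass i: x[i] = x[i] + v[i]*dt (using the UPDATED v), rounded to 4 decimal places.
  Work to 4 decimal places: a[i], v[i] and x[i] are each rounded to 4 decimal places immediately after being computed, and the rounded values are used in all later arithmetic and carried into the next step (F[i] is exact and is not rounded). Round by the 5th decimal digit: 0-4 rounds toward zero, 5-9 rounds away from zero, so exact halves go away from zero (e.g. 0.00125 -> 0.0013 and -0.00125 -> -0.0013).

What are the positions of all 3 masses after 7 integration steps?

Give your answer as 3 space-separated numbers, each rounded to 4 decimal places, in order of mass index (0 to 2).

Answer: 7.2235 11.3113 17.5259

Derivation:
Step 0: x=[7.0000 10.0000 18.0000] v=[2.0000 0.0000 0.0000]
Step 1: x=[7.1600 10.0500 17.9800] v=[1.6000 0.5000 -0.2000]
Step 2: x=[7.2773 10.1504 17.9407] v=[1.1730 1.0040 -0.3930]
Step 3: x=[7.3506 10.3000 17.8835] v=[0.7326 1.4957 -0.5720]
Step 4: x=[7.3799 10.4959 17.8105] v=[0.2925 1.9591 -0.7304]
Step 5: x=[7.3665 10.7338 17.7243] v=[-0.1339 2.3790 -0.8619]
Step 6: x=[7.3131 11.0079 17.6282] v=[-0.5338 2.7413 -0.9610]
Step 7: x=[7.2235 11.3113 17.5259] v=[-0.8956 3.0339 -1.0230]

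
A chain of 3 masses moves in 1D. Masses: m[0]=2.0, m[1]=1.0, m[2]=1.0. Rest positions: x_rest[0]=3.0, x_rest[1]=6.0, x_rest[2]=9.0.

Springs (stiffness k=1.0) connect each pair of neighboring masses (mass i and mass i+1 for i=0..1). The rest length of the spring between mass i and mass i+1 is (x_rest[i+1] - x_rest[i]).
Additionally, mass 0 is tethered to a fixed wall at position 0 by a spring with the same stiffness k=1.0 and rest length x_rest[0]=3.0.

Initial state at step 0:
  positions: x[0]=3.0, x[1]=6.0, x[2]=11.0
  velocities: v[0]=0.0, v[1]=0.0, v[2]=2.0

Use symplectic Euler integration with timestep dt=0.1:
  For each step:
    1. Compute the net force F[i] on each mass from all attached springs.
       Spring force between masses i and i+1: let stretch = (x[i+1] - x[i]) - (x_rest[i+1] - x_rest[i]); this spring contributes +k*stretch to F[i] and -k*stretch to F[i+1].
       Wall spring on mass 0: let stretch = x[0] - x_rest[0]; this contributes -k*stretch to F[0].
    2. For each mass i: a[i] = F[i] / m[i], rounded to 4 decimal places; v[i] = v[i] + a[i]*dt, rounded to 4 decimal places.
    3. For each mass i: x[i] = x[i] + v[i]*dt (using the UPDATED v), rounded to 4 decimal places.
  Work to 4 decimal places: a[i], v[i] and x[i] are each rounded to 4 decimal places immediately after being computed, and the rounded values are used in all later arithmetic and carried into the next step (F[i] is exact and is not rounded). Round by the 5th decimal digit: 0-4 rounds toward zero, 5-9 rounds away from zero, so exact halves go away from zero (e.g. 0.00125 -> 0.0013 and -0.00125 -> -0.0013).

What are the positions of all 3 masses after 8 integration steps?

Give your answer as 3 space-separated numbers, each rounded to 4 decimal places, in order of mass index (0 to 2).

Answer: 3.0216 6.7551 11.8012

Derivation:
Step 0: x=[3.0000 6.0000 11.0000] v=[0.0000 0.0000 2.0000]
Step 1: x=[3.0000 6.0200 11.1800] v=[0.0000 0.2000 1.8000]
Step 2: x=[3.0001 6.0614 11.3384] v=[0.0010 0.4140 1.5840]
Step 3: x=[3.0005 6.1250 11.4740] v=[0.0041 0.6356 1.3563]
Step 4: x=[3.0015 6.2108 11.5861] v=[0.0103 0.8581 1.1214]
Step 5: x=[3.0036 6.3183 11.6745] v=[0.0207 1.0747 0.8839]
Step 6: x=[3.0072 6.4462 11.7393] v=[0.0363 1.2789 0.6483]
Step 7: x=[3.0130 6.5926 11.7812] v=[0.0579 1.4643 0.4190]
Step 8: x=[3.0216 6.7551 11.8012] v=[0.0862 1.6252 0.2001]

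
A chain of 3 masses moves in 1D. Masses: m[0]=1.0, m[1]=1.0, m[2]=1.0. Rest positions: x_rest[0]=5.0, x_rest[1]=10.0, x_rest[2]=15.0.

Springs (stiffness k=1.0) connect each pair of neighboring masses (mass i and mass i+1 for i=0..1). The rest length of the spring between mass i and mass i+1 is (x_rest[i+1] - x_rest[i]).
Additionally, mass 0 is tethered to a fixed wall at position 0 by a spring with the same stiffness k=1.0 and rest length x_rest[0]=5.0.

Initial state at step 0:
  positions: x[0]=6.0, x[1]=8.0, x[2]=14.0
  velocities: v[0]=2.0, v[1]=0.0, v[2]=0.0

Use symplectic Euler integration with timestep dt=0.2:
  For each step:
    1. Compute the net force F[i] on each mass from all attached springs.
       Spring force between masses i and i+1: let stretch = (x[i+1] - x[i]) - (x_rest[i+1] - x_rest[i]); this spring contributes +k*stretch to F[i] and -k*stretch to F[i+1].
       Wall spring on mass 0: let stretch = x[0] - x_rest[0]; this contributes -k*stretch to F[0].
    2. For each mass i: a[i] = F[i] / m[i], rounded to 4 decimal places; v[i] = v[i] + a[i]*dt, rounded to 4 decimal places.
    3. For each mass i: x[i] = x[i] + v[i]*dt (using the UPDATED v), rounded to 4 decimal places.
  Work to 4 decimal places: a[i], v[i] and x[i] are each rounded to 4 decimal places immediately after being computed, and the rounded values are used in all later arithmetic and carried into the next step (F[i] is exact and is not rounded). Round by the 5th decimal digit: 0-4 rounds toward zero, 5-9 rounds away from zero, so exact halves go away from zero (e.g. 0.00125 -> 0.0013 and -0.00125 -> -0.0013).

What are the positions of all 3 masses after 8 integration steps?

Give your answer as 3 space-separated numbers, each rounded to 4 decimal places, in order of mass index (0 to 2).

Step 0: x=[6.0000 8.0000 14.0000] v=[2.0000 0.0000 0.0000]
Step 1: x=[6.2400 8.1600 13.9600] v=[1.2000 0.8000 -0.2000]
Step 2: x=[6.3072 8.4752 13.8880] v=[0.3360 1.5760 -0.3600]
Step 3: x=[6.2088 8.9202 13.7995] v=[-0.4918 2.2250 -0.4426]
Step 4: x=[5.9705 9.4519 13.7158] v=[-1.1913 2.6586 -0.4185]
Step 5: x=[5.6327 10.0149 13.6615] v=[-1.6891 2.8151 -0.2713]
Step 6: x=[5.2449 10.5485 13.6614] v=[-1.9392 2.6680 -0.0006]
Step 7: x=[4.8594 10.9945 13.7368] v=[-1.9275 2.2299 0.3768]
Step 8: x=[4.5249 11.3048 13.9025] v=[-1.6724 1.5513 0.8283]

Answer: 4.5249 11.3048 13.9025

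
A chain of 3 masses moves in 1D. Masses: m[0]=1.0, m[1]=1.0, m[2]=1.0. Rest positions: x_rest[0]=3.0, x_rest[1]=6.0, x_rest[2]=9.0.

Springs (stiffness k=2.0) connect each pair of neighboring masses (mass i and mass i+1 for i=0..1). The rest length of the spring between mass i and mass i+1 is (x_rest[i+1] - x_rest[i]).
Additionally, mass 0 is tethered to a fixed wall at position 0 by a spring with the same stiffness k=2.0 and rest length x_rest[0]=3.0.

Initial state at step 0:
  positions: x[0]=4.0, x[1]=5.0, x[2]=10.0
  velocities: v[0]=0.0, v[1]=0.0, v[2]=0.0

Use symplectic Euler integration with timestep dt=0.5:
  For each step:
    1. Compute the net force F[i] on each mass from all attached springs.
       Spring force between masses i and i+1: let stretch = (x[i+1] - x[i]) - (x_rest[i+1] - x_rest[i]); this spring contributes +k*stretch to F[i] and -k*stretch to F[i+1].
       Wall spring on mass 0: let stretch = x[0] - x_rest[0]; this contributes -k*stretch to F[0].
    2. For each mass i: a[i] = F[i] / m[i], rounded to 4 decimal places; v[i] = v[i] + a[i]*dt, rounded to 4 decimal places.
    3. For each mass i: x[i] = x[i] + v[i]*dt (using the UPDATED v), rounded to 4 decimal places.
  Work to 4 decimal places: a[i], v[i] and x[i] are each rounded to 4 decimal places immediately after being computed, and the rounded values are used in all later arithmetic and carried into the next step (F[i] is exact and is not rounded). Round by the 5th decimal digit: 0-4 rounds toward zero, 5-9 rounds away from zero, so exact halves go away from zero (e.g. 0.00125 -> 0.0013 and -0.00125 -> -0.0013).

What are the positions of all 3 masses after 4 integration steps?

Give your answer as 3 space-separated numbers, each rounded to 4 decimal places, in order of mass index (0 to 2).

Answer: 4.3750 4.5000 9.6875

Derivation:
Step 0: x=[4.0000 5.0000 10.0000] v=[0.0000 0.0000 0.0000]
Step 1: x=[2.5000 7.0000 9.0000] v=[-3.0000 4.0000 -2.0000]
Step 2: x=[2.0000 7.7500 8.5000] v=[-1.0000 1.5000 -1.0000]
Step 3: x=[3.3750 6.0000 9.1250] v=[2.7500 -3.5000 1.2500]
Step 4: x=[4.3750 4.5000 9.6875] v=[2.0000 -3.0000 1.1250]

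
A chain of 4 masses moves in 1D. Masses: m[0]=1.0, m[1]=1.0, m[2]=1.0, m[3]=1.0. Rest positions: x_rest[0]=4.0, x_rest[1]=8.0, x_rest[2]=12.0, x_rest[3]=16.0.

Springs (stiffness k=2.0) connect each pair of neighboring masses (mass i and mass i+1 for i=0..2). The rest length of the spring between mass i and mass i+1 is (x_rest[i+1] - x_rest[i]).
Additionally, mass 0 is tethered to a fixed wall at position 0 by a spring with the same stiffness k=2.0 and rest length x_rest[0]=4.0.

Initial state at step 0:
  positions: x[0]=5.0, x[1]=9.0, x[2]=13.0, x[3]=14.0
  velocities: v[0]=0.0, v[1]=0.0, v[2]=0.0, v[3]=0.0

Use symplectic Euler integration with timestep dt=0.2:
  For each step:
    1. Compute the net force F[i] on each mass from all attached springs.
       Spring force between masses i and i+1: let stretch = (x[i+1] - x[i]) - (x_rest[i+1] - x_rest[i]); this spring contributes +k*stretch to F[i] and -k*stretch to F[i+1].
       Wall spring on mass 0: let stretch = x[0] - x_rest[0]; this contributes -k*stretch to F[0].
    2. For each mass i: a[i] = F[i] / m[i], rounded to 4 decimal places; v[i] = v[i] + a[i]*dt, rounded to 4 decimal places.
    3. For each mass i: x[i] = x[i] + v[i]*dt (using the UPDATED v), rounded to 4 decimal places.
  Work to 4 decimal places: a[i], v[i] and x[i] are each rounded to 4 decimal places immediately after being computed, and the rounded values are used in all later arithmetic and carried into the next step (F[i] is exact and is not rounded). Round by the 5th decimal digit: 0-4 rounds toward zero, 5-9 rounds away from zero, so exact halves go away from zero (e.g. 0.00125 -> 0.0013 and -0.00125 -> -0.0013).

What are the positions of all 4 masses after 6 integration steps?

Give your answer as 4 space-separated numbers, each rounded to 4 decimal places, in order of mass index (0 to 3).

Step 0: x=[5.0000 9.0000 13.0000 14.0000] v=[0.0000 0.0000 0.0000 0.0000]
Step 1: x=[4.9200 9.0000 12.7600 14.2400] v=[-0.4000 0.0000 -1.2000 1.2000]
Step 2: x=[4.7728 8.9744 12.3376 14.6816] v=[-0.7360 -0.1280 -2.1120 2.2080]
Step 3: x=[4.5799 8.8817 11.8337 15.2557] v=[-0.9645 -0.4634 -2.5197 2.8704]
Step 4: x=[4.3648 8.6810 11.3674 15.8760] v=[-1.0757 -1.0033 -2.3317 3.1016]
Step 5: x=[4.1458 8.3500 11.0468 16.4556] v=[-1.0951 -1.6552 -1.6028 2.8982]
Step 6: x=[3.9315 7.8984 10.9432 16.9225] v=[-1.0717 -2.2582 -0.5180 2.3347]

Answer: 3.9315 7.8984 10.9432 16.9225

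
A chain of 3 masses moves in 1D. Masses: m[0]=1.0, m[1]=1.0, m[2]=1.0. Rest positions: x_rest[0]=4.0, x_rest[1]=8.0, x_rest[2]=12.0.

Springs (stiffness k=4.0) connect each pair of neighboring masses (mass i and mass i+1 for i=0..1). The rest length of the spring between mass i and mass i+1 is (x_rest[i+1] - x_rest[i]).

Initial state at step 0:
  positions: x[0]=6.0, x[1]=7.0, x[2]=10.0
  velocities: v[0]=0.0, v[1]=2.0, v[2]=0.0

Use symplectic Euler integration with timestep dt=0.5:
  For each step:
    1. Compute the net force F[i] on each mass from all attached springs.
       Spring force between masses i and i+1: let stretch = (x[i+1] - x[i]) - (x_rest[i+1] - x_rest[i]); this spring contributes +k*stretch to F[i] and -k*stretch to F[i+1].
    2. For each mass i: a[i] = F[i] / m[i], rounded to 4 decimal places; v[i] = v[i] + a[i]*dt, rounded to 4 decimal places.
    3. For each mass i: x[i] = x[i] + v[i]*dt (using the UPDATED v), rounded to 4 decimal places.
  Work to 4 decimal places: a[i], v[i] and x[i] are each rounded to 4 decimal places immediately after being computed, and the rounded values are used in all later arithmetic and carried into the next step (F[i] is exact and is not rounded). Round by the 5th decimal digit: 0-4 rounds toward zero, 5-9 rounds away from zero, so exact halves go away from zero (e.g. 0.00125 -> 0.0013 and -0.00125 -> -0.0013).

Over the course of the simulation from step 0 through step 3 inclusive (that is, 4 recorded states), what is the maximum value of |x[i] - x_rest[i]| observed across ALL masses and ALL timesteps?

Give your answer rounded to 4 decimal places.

Answer: 3.0000

Derivation:
Step 0: x=[6.0000 7.0000 10.0000] v=[0.0000 2.0000 0.0000]
Step 1: x=[3.0000 10.0000 11.0000] v=[-6.0000 6.0000 2.0000]
Step 2: x=[3.0000 7.0000 15.0000] v=[0.0000 -6.0000 8.0000]
Step 3: x=[3.0000 8.0000 15.0000] v=[0.0000 2.0000 0.0000]
Max displacement = 3.0000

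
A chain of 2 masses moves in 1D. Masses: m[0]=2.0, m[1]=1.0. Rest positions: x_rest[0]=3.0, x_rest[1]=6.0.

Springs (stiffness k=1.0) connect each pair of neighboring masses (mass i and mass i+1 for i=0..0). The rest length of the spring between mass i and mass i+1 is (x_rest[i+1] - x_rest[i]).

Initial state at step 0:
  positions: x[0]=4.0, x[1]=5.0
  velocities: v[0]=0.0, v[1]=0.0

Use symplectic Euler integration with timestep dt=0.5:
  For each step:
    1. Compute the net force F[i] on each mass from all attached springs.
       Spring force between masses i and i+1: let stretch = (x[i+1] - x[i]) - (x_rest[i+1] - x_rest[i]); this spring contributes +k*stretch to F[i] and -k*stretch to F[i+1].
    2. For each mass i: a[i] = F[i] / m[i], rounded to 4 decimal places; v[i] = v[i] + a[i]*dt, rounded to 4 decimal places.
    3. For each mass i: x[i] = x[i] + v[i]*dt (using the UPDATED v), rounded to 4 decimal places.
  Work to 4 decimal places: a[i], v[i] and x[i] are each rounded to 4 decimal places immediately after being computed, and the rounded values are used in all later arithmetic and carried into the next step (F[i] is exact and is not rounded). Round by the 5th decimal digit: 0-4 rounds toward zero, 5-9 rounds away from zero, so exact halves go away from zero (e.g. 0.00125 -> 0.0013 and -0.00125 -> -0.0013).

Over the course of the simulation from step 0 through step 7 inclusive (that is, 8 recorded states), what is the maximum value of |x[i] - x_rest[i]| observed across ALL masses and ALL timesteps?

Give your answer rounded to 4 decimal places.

Answer: 1.6790

Derivation:
Step 0: x=[4.0000 5.0000] v=[0.0000 0.0000]
Step 1: x=[3.7500 5.5000] v=[-0.5000 1.0000]
Step 2: x=[3.3438 6.3125] v=[-0.8125 1.6250]
Step 3: x=[2.9336 7.1329] v=[-0.8204 1.6407]
Step 4: x=[2.6733 7.6535] v=[-0.5206 1.0411]
Step 5: x=[2.6605 7.6790] v=[-0.0256 0.0510]
Step 6: x=[2.9001 7.1999] v=[0.4791 -0.9583]
Step 7: x=[3.3022 6.3958] v=[0.8041 -1.6082]
Max displacement = 1.6790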